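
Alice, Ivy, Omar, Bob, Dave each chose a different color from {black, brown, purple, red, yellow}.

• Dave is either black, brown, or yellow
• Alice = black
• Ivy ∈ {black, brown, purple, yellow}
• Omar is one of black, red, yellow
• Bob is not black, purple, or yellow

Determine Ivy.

Alice must be black (only option left). Eliminate black elsewhere: Ivy, Omar, Dave.
The 4 still-open variables draw from only 4 values {brown, purple, red, yellow}, so each is used; only Ivy can be purple, hence Ivy = purple.

purple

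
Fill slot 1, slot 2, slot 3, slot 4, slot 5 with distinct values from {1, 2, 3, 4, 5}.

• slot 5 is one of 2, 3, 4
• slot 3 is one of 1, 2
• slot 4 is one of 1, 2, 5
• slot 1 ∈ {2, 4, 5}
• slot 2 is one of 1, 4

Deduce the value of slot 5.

Among the 5 variables, 3 fits only slot 5 (and all 5 values in {1, 2, 3, 4, 5} must be used), so slot 5 = 3.

3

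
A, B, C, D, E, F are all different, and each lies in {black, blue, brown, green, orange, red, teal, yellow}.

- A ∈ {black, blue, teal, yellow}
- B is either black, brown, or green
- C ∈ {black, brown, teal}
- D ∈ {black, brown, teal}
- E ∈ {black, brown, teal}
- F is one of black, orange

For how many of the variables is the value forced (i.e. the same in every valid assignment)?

C, D, E share exactly the 3 values {black, brown, teal}; by pigeonhole those values go to them, so strike black, brown, teal from A, B, F.
B must be green (only option left).
That leaves F = orange.
Determined: B=green, F=orange. The other variables each still have more than one consistent value. That makes 2.

2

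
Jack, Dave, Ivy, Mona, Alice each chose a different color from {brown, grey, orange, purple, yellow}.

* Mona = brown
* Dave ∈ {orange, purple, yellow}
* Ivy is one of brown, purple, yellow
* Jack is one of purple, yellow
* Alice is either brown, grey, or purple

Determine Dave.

orange

Mona has just one choice, so Mona = brown. Eliminate brown elsewhere: Ivy, Alice.
The 4 still-open variables draw from only 4 values {grey, orange, purple, yellow}, so each is used; only Alice can be grey, hence Alice = grey.
The 3 still-open variables draw from only 3 values {orange, purple, yellow}, so each is used; only Dave can be orange, hence Dave = orange.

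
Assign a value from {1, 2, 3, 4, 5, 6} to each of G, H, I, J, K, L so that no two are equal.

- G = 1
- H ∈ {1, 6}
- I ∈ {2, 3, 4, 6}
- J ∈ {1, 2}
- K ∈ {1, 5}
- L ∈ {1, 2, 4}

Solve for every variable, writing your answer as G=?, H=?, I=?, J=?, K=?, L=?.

G must be 1 (only option left). Remove 1 from H, J, K, L.
That leaves H = 6. So I can't be 6.
That leaves J = 2. So I, L can't be 2.
That leaves K = 5.
L has just one choice, so L = 4. So I can't be 4.
I's domain is down to {3}, so I = 3.

G=1, H=6, I=3, J=2, K=5, L=4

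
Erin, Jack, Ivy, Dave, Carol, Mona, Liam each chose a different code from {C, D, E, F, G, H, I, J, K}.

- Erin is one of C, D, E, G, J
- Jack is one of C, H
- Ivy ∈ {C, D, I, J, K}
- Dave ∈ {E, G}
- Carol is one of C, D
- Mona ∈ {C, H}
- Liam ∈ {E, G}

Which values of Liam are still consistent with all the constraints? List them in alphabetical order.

E, G

Jack and Mona between them cover only {C, H} — a naked pair. Remove those values from Erin, Ivy, Carol.
Carol has just one choice, so Carol = D. Remove D from Erin, Ivy.
The 2 variables Dave and Liam are confined to {E, G}, which locks those values in; drop them from Erin.
Erin's domain is down to {J}, so Erin = J. Remove J from Ivy.
No further eliminations apply; Liam can still be any of E, G.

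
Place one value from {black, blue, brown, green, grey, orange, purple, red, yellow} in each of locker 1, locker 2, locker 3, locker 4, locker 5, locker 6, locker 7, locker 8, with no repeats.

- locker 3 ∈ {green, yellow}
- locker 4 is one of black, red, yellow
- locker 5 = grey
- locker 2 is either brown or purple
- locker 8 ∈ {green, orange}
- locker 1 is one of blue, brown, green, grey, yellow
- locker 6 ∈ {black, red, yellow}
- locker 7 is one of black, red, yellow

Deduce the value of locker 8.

locker 5 has just one choice, so locker 5 = grey. Strike grey from locker 1.
locker 4, locker 6, locker 7 share exactly the 3 values {black, red, yellow}; by pigeonhole those values go to them, so strike black, red, yellow from locker 1, locker 3.
locker 3 must be green (only option left). Remove green from locker 1, locker 8.
So locker 8 = orange.

orange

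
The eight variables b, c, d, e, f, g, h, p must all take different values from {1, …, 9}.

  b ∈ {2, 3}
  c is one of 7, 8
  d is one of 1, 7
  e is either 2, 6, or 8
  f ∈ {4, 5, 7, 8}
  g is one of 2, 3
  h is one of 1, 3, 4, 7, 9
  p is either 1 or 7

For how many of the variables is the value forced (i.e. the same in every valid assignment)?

2

b and g share exactly the 2 values {2, 3}; by pigeonhole those values go to them, so strike 2, 3 from e, h.
d and p share exactly the 2 values {1, 7}; by pigeonhole those values go to them, so strike 1, 7 from c, f, h.
c's domain is down to {8}, so c = 8. So e, f can't be 8.
e has just one choice, so e = 6.
Determined: c=8, e=6. The other variables each still have more than one consistent value. That makes 2.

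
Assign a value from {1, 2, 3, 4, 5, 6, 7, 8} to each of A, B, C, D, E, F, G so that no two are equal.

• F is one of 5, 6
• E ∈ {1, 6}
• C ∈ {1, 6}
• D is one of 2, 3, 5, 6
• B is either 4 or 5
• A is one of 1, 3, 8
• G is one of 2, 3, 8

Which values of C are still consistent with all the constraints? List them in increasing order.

The 7 variables together cover exactly {1, 2, 3, 4, 5, 6, 8} — 7 values for 7 variables — and 4 appears only in B's list, so B = 4.
C and E share exactly the 2 values {1, 6}; by pigeonhole those values go to them, so strike 1, 6 from A, D, F.
That leaves F = 5. Strike 5 from D.
No further eliminations apply; C can still be any of 1, 6.

1, 6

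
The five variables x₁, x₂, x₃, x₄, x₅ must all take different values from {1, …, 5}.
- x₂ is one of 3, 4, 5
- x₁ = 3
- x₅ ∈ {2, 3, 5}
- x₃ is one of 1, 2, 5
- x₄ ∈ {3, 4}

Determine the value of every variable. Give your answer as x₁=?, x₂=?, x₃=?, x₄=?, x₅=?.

x₁=3, x₂=5, x₃=1, x₄=4, x₅=2

x₁ has just one choice, so x₁ = 3. Eliminate 3 elsewhere: x₂, x₄, x₅.
x₄ must be 4 (only option left). Eliminate 4 elsewhere: x₂.
That leaves x₂ = 5. Eliminate 5 elsewhere: x₃, x₅.
x₅ must be 2 (only option left). So x₃ can't be 2.
x₃ has just one choice, so x₃ = 1.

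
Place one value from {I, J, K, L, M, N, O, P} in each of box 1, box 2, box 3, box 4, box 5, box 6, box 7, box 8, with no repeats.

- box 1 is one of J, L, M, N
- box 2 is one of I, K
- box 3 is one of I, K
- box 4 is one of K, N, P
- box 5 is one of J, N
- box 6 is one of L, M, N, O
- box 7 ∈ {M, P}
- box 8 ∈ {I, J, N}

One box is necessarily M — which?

box 7

The 8 variables together cover exactly {I, J, K, L, M, N, O, P} — 8 values for 8 variables — and O appears only in box 6's list, so box 6 = O.
The 7 still-open variables draw from only 7 values {I, J, K, L, M, N, P}, so each is used; only box 1 can be L, hence box 1 = L.
The 6 still-open variables draw from only 6 values {I, J, K, M, N, P}, so each is used; only box 7 can be M, hence box 7 = M.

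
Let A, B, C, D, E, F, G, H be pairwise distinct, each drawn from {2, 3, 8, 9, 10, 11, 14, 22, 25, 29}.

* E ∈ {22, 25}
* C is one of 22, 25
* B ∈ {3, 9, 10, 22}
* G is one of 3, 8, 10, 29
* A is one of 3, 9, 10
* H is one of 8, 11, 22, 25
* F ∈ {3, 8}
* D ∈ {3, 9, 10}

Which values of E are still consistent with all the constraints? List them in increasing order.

Among the 8 variables, 11 fits only H (and all 8 values in {3, 8, 9, 10, 11, 22, 25, 29} must be used), so H = 11.
The 7 still-open variables together cover exactly {3, 8, 9, 10, 22, 25, 29} — 7 values for 7 variables — and 29 appears only in G's list, so G = 29.
The 6 still-open variables together cover exactly {3, 8, 9, 10, 22, 25} — 6 values for 6 variables — and 8 appears only in F's list, so F = 8.
The 2 variables C and E are confined to {22, 25}, which locks those values in; drop them from B.
No further eliminations apply; E can still be any of 22, 25.

22, 25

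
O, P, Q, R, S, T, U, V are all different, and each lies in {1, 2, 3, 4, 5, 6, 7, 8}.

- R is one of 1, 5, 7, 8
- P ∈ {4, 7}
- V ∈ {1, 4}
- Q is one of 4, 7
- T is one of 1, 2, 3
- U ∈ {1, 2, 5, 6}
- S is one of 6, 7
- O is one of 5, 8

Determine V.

1

The 8 variables together cover exactly {1, 2, 3, 4, 5, 6, 7, 8} — 8 values for 8 variables — and 3 appears only in T's list, so T = 3.
Among the 7 still-open variables, 2 fits only U (and all 7 values in {1, 2, 4, 5, 6, 7, 8} must be used), so U = 2.
Among the 6 still-open variables, 6 fits only S (and all 6 values in {1, 4, 5, 6, 7, 8} must be used), so S = 6.
The 2 variables P and Q are confined to {4, 7}, which locks those values in; drop them from R, V.
So V = 1.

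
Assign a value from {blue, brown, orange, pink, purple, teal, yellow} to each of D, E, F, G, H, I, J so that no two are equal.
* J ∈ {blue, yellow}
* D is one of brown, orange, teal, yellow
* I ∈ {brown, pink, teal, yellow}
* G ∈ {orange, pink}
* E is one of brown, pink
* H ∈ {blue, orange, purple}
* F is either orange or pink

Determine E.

brown

The 7 variables draw from only 7 values {blue, brown, orange, pink, purple, teal, yellow}, so each is used; only H can be purple, hence H = purple.
The 6 still-open variables draw from only 6 values {blue, brown, orange, pink, teal, yellow}, so each is used; only J can be blue, hence J = blue.
The 2 variables F and G are confined to {orange, pink}, which locks those values in; drop them from D, E, I.
So E = brown.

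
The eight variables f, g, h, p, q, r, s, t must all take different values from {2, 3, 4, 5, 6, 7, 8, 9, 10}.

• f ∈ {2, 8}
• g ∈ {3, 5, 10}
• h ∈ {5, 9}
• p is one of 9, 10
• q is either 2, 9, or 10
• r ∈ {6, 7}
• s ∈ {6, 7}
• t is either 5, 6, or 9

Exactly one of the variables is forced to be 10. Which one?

The 8 variables draw from only 8 values {2, 3, 5, 6, 7, 8, 9, 10}, so each is used; only g can be 3, hence g = 3.
Among the 7 still-open variables, 8 fits only f (and all 7 values in {2, 5, 6, 7, 8, 9, 10} must be used), so f = 8.
Among the 6 still-open variables, 2 fits only q (and all 6 values in {2, 5, 6, 7, 9, 10} must be used), so q = 2.
The 5 still-open variables together cover exactly {5, 6, 7, 9, 10} — 5 values for 5 variables — and 10 appears only in p's list, so p = 10.

p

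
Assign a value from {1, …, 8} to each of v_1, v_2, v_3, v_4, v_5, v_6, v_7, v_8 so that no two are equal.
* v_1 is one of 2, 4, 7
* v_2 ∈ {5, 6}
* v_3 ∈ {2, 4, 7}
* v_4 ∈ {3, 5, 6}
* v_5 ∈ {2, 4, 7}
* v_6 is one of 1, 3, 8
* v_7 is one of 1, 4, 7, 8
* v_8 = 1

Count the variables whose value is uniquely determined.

3

v_8 has just one choice, so v_8 = 1. Remove 1 from v_6, v_7.
v_1, v_3, v_5 between them cover only {2, 4, 7} — a naked triple. Remove those values from v_7.
v_7 has just one choice, so v_7 = 8. Remove 8 from v_6.
v_6 must be 3 (only option left). Eliminate 3 elsewhere: v_4.
Determined: v_6=3, v_7=8, v_8=1. The other variables each still have more than one consistent value. That makes 3.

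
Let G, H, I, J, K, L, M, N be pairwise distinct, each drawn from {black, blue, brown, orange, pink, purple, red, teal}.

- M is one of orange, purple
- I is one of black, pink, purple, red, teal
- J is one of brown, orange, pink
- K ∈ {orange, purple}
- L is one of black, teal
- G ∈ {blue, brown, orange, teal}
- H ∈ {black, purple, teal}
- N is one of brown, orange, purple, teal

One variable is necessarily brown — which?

The 8 variables together cover exactly {black, blue, brown, orange, pink, purple, red, teal} — 8 values for 8 variables — and blue appears only in G's list, so G = blue.
The 7 still-open variables together cover exactly {black, brown, orange, pink, purple, red, teal} — 7 values for 7 variables — and red appears only in I's list, so I = red.
The 6 still-open variables draw from only 6 values {black, brown, orange, pink, purple, teal}, so each is used; only J can be pink, hence J = pink.
The 5 still-open variables together cover exactly {black, brown, orange, purple, teal} — 5 values for 5 variables — and brown appears only in N's list, so N = brown.

N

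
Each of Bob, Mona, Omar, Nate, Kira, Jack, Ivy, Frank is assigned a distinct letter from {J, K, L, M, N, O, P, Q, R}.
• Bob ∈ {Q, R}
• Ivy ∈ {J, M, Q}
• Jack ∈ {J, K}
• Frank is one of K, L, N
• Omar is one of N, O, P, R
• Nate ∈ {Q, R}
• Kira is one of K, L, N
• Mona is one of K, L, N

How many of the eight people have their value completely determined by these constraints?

2

The 2 variables Bob and Nate are confined to {Q, R}, which locks those values in; drop them from Omar, Ivy.
Mona, Kira, Frank share exactly the 3 values {K, L, N}; by pigeonhole those values go to them, so strike K, L, N from Omar, Jack.
That leaves Jack = J. Strike J from Ivy.
That leaves Ivy = M.
Determined: Jack=J, Ivy=M. The other people each still have more than one consistent value. That makes 2.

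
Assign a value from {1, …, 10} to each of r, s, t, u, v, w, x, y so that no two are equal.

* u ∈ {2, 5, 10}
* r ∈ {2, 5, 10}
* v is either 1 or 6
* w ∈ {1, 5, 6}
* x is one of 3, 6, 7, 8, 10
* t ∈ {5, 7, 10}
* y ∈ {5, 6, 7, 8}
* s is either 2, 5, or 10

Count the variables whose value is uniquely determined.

3

The 8 variables draw from only 8 values {1, 2, 3, 5, 6, 7, 8, 10}, so each is used; only x can be 3, hence x = 3.
The 7 still-open variables draw from only 7 values {1, 2, 5, 6, 7, 8, 10}, so each is used; only y can be 8, hence y = 8.
The 6 still-open variables draw from only 6 values {1, 2, 5, 6, 7, 10}, so each is used; only t can be 7, hence t = 7.
The 3 variables r, s, u are confined to {2, 5, 10}, which locks those values in; drop them from w.
Determined: t=7, x=3, y=8. The other variables each still have more than one consistent value. That makes 3.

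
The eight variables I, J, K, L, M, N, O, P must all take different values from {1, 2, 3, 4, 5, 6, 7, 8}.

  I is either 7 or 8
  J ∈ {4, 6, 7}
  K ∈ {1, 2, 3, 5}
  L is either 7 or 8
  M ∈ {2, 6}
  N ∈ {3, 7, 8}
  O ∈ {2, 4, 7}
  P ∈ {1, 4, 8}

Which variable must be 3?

N

The 8 variables draw from only 8 values {1, 2, 3, 4, 5, 6, 7, 8}, so each is used; only K can be 5, hence K = 5.
Among the 7 still-open variables, 1 fits only P (and all 7 values in {1, 2, 3, 4, 6, 7, 8} must be used), so P = 1.
The 6 still-open variables draw from only 6 values {2, 3, 4, 6, 7, 8}, so each is used; only N can be 3, hence N = 3.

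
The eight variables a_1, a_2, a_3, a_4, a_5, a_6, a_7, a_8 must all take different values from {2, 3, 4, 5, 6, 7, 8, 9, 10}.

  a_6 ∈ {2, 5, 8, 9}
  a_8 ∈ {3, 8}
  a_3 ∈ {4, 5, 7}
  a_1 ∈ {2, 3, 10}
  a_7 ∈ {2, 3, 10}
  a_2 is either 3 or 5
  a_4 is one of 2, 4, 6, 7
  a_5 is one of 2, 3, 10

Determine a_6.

9

a_1, a_5, a_7 between them cover only {2, 3, 10} — a naked triple. Remove those values from a_2, a_4, a_6, a_8.
a_2's domain is down to {5}, so a_2 = 5. Remove 5 from a_3, a_6.
a_8 has just one choice, so a_8 = 8. Eliminate 8 elsewhere: a_6.
So a_6 = 9.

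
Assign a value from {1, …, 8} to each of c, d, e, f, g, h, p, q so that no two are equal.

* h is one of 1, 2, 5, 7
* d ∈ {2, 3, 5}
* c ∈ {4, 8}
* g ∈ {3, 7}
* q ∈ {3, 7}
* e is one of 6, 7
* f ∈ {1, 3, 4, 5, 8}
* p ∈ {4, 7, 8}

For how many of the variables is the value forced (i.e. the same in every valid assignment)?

1

Among the 8 variables, 6 fits only e (and all 8 values in {1, 2, 3, 4, 5, 6, 7, 8} must be used), so e = 6.
g and q share exactly the 2 values {3, 7}; by pigeonhole those values go to them, so strike 3, 7 from d, f, h, p.
c and p share exactly the 2 values {4, 8}; by pigeonhole those values go to them, so strike 4, 8 from f.
Determined: e=6. The other variables each still have more than one consistent value. That makes 1.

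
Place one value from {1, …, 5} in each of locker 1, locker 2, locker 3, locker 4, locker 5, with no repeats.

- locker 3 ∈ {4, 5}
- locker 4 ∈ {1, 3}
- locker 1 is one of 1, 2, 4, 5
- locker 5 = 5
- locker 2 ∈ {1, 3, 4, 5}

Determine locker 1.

locker 5 has just one choice, so locker 5 = 5. Eliminate 5 elsewhere: locker 1, locker 2, locker 3.
locker 3 has just one choice, so locker 3 = 4. Strike 4 from locker 1, locker 2.
The 3 still-open variables draw from only 3 values {1, 2, 3}, so each is used; only locker 1 can be 2, hence locker 1 = 2.

2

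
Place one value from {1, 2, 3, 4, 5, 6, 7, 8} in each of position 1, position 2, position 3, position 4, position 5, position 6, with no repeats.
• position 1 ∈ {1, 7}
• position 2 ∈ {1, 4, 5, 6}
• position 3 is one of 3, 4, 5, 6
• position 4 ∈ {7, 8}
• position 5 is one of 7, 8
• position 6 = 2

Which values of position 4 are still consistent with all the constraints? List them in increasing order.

7, 8

position 6 must be 2 (only option left).
position 4 and position 5 between them cover only {7, 8} — a naked pair. Remove those values from position 1.
position 1 must be 1 (only option left). Remove 1 from position 2.
No further eliminations apply; position 4 can still be any of 7, 8.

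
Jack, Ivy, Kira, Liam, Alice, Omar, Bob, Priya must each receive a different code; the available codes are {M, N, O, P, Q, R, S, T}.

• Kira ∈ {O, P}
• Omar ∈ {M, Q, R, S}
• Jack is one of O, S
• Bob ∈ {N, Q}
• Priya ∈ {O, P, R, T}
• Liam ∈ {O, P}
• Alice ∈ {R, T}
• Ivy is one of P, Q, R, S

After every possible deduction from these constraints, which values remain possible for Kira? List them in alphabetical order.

The 8 variables draw from only 8 values {M, N, O, P, Q, R, S, T}, so each is used; only Omar can be M, hence Omar = M.
Among the 7 still-open variables, N fits only Bob (and all 7 values in {N, O, P, Q, R, S, T} must be used), so Bob = N.
The 6 still-open variables draw from only 6 values {O, P, Q, R, S, T}, so each is used; only Ivy can be Q, hence Ivy = Q.
The 5 still-open variables together cover exactly {O, P, R, S, T} — 5 values for 5 variables — and S appears only in Jack's list, so Jack = S.
The 2 variables Kira and Liam are confined to {O, P}, which locks those values in; drop them from Priya.
No further eliminations apply; Kira can still be any of O, P.

O, P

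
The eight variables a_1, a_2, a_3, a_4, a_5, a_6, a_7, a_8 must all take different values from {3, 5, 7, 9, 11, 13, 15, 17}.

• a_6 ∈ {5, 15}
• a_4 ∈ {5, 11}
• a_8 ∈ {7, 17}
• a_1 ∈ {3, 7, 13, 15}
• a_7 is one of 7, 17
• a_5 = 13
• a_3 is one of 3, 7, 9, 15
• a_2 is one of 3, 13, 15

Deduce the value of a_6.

5

a_5 has just one choice, so a_5 = 13. Eliminate 13 elsewhere: a_1, a_2.
Among the 7 still-open variables, 9 fits only a_3 (and all 7 values in {3, 5, 7, 9, 11, 15, 17} must be used), so a_3 = 9.
Among the 6 still-open variables, 11 fits only a_4 (and all 6 values in {3, 5, 7, 11, 15, 17} must be used), so a_4 = 11.
The 5 still-open variables draw from only 5 values {3, 5, 7, 15, 17}, so each is used; only a_6 can be 5, hence a_6 = 5.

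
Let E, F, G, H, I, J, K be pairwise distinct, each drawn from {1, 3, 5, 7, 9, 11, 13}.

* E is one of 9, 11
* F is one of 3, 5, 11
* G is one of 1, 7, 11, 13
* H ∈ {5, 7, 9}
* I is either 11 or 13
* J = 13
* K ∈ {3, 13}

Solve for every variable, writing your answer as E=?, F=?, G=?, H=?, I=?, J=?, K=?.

J must be 13 (only option left). Remove 13 from G, I, K.
That leaves K = 3. Strike 3 from F.
I must be 11 (only option left). Remove 11 from E, F, G.
That leaves E = 9. So H can't be 9.
That leaves F = 5. Remove 5 from H.
That leaves H = 7. Strike 7 from G.
G must be 1 (only option left).

E=9, F=5, G=1, H=7, I=11, J=13, K=3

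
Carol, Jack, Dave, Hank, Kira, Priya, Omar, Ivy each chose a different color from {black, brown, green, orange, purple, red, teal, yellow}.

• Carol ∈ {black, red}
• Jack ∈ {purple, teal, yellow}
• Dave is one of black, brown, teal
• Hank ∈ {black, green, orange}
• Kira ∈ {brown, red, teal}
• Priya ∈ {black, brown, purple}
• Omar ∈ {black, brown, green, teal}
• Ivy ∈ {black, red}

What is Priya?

The 8 variables together cover exactly {black, brown, green, orange, purple, red, teal, yellow} — 8 values for 8 variables — and orange appears only in Hank's list, so Hank = orange.
The 7 still-open variables together cover exactly {black, brown, green, purple, red, teal, yellow} — 7 values for 7 variables — and green appears only in Omar's list, so Omar = green.
Among the 6 still-open variables, yellow fits only Jack (and all 6 values in {black, brown, purple, red, teal, yellow} must be used), so Jack = yellow.
The 5 still-open variables draw from only 5 values {black, brown, purple, red, teal}, so each is used; only Priya can be purple, hence Priya = purple.

purple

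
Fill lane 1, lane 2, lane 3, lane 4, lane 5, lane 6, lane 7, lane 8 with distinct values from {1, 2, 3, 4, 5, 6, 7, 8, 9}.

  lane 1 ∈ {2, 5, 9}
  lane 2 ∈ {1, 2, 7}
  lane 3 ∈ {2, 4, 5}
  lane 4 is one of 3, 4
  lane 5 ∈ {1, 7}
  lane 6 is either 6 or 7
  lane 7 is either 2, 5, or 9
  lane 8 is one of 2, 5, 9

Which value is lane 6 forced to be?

Among the 8 variables, 3 fits only lane 4 (and all 8 values in {1, 2, 3, 4, 5, 6, 7, 9} must be used), so lane 4 = 3.
The 7 still-open variables together cover exactly {1, 2, 4, 5, 6, 7, 9} — 7 values for 7 variables — and 4 appears only in lane 3's list, so lane 3 = 4.
The 6 still-open variables together cover exactly {1, 2, 5, 6, 7, 9} — 6 values for 6 variables — and 6 appears only in lane 6's list, so lane 6 = 6.

6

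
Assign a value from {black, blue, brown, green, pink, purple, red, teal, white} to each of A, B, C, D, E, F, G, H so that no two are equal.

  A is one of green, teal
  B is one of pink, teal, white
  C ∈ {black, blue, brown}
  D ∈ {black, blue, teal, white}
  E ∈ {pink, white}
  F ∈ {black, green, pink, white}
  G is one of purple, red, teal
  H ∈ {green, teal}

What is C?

The 2 variables A and H are confined to {green, teal}, which locks those values in; drop them from B, D, F, G.
B and E between them cover only {pink, white} — a naked pair. Remove those values from D, F.
F has just one choice, so F = black. Remove black from C, D.
D must be blue (only option left). So C can't be blue.
So C = brown.

brown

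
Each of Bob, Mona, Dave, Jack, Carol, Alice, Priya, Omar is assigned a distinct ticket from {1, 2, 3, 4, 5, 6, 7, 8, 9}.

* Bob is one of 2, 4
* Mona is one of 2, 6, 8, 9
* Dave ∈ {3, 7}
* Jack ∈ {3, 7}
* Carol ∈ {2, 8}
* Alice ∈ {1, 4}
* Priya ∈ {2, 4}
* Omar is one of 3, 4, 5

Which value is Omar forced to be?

Bob and Priya between them cover only {2, 4} — a naked pair. Remove those values from Mona, Carol, Alice, Omar.
Carol's domain is down to {8}, so Carol = 8. So Mona can't be 8.
Alice's domain is down to {1}, so Alice = 1.
The 2 variables Dave and Jack are confined to {3, 7}, which locks those values in; drop them from Omar.
So Omar = 5.

5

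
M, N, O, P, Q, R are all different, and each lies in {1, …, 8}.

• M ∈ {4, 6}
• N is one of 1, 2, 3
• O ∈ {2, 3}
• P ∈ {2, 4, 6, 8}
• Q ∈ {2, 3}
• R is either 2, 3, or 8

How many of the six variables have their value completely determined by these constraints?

2

The 6 variables together cover exactly {1, 2, 3, 4, 6, 8} — 6 values for 6 variables — and 1 appears only in N's list, so N = 1.
The 2 variables O and Q are confined to {2, 3}, which locks those values in; drop them from P, R.
That leaves R = 8. Remove 8 from P.
Determined: N=1, R=8. The other variables each still have more than one consistent value. That makes 2.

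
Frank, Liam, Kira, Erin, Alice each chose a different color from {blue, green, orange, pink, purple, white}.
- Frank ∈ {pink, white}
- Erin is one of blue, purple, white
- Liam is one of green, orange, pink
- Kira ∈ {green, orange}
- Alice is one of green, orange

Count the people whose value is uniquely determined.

Kira and Alice share exactly the 2 values {green, orange}; by pigeonhole those values go to them, so strike green, orange from Liam.
Liam must be pink (only option left). So Frank can't be pink.
Frank has just one choice, so Frank = white. Remove white from Erin.
Determined: Frank=white, Liam=pink. The other people each still have more than one consistent value. That makes 2.

2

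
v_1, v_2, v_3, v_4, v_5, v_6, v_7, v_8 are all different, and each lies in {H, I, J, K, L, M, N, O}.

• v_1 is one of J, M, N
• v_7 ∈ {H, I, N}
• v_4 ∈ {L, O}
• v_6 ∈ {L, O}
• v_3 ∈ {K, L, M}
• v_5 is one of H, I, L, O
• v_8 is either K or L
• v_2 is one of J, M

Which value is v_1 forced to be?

N

v_4 and v_6 share exactly the 2 values {L, O}; by pigeonhole those values go to them, so strike L, O from v_3, v_5, v_8.
v_8 must be K (only option left). Eliminate K elsewhere: v_3.
v_3's domain is down to {M}, so v_3 = M. Strike M from v_1, v_2.
That leaves v_2 = J. Strike J from v_1.
So v_1 = N.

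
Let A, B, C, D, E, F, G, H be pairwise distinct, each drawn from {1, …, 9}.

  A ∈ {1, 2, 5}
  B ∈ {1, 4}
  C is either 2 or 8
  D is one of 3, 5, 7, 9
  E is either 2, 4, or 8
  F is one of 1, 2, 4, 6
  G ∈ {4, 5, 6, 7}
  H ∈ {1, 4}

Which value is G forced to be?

7

B and H between them cover only {1, 4} — a naked pair. Remove those values from A, E, F, G.
C and E share exactly the 2 values {2, 8}; by pigeonhole those values go to them, so strike 2, 8 from A, F.
That leaves A = 5. So D, G can't be 5.
F must be 6 (only option left). Strike 6 from G.
So G = 7.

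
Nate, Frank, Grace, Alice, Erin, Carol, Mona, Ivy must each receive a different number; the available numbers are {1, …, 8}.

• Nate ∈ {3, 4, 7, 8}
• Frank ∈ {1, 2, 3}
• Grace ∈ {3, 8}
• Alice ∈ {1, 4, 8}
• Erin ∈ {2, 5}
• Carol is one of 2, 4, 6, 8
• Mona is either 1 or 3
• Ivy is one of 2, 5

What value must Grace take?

8

The 8 variables draw from only 8 values {1, 2, 3, 4, 5, 6, 7, 8}, so each is used; only Carol can be 6, hence Carol = 6.
The 7 still-open variables draw from only 7 values {1, 2, 3, 4, 5, 7, 8}, so each is used; only Nate can be 7, hence Nate = 7.
Among the 6 still-open variables, 4 fits only Alice (and all 6 values in {1, 2, 3, 4, 5, 8} must be used), so Alice = 4.
The 5 still-open variables draw from only 5 values {1, 2, 3, 5, 8}, so each is used; only Grace can be 8, hence Grace = 8.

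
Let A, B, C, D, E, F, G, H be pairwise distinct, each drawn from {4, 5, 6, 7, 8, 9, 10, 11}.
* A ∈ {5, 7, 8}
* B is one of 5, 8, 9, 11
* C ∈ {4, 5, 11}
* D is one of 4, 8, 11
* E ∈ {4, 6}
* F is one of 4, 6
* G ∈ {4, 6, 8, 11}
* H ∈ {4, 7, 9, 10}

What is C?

Among the 8 variables, 10 fits only H (and all 8 values in {4, 5, 6, 7, 8, 9, 10, 11} must be used), so H = 10.
Among the 7 still-open variables, 7 fits only A (and all 7 values in {4, 5, 6, 7, 8, 9, 11} must be used), so A = 7.
The 6 still-open variables together cover exactly {4, 5, 6, 8, 9, 11} — 6 values for 6 variables — and 9 appears only in B's list, so B = 9.
The 5 still-open variables together cover exactly {4, 5, 6, 8, 11} — 5 values for 5 variables — and 5 appears only in C's list, so C = 5.

5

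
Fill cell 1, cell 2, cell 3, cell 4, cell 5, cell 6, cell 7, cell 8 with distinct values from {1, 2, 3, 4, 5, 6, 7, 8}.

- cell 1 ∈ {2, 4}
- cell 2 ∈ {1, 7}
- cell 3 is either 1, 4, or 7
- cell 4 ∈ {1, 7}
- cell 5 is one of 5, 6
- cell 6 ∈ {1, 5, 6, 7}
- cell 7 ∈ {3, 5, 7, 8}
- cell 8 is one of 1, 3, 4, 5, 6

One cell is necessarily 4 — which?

Among the 8 variables, 2 fits only cell 1 (and all 8 values in {1, 2, 3, 4, 5, 6, 7, 8} must be used), so cell 1 = 2.
The 7 still-open variables together cover exactly {1, 3, 4, 5, 6, 7, 8} — 7 values for 7 variables — and 8 appears only in cell 7's list, so cell 7 = 8.
Among the 6 still-open variables, 3 fits only cell 8 (and all 6 values in {1, 3, 4, 5, 6, 7} must be used), so cell 8 = 3.
The 5 still-open variables draw from only 5 values {1, 4, 5, 6, 7}, so each is used; only cell 3 can be 4, hence cell 3 = 4.

cell 3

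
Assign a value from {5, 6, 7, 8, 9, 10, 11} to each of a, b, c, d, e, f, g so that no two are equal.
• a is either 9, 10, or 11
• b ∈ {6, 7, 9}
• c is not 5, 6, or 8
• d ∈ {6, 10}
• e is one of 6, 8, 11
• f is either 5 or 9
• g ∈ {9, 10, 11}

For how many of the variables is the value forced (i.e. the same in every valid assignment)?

2

Among the 7 variables, 5 fits only f (and all 7 values in {5, 6, 7, 8, 9, 10, 11} must be used), so f = 5.
Among the 6 still-open variables, 8 fits only e (and all 6 values in {6, 7, 8, 9, 10, 11} must be used), so e = 8.
Determined: e=8, f=5. The other variables each still have more than one consistent value. That makes 2.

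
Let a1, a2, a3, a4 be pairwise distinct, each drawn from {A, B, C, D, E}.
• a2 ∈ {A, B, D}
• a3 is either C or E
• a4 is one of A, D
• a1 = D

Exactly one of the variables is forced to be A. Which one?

a1's domain is down to {D}, so a1 = D. Strike D from a2, a4.
So A goes to a4.

a4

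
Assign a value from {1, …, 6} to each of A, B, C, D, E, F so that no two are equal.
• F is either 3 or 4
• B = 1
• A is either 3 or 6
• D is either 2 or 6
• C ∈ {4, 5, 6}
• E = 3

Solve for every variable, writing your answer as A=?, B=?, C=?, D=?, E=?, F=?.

A=6, B=1, C=5, D=2, E=3, F=4

B's domain is down to {1}, so B = 1.
E's domain is down to {3}, so E = 3. Remove 3 from A, F.
F must be 4 (only option left). Eliminate 4 elsewhere: C.
That leaves A = 6. Remove 6 from C, D.
C must be 5 (only option left).
D must be 2 (only option left).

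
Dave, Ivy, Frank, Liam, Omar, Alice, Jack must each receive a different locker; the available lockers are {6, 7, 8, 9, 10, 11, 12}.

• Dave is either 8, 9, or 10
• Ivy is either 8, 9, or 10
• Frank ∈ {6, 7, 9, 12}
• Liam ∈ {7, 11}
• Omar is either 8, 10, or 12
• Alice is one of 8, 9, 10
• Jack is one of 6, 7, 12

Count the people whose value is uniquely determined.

Among the 7 variables, 11 fits only Liam (and all 7 values in {6, 7, 8, 9, 10, 11, 12} must be used), so Liam = 11.
Dave, Ivy, Alice between them cover only {8, 9, 10} — a naked triple. Remove those values from Frank, Omar.
Omar's domain is down to {12}, so Omar = 12. Strike 12 from Frank, Jack.
Determined: Liam=11, Omar=12. The other people each still have more than one consistent value. That makes 2.

2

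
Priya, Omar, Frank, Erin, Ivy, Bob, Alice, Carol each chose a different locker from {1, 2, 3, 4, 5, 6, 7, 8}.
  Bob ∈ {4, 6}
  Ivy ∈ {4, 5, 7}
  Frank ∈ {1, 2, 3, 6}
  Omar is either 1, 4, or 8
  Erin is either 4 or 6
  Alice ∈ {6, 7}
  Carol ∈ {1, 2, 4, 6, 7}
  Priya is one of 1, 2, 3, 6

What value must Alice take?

7

Among the 8 variables, 5 fits only Ivy (and all 8 values in {1, 2, 3, 4, 5, 6, 7, 8} must be used), so Ivy = 5.
Among the 7 still-open variables, 8 fits only Omar (and all 7 values in {1, 2, 3, 4, 6, 7, 8} must be used), so Omar = 8.
Erin and Bob between them cover only {4, 6} — a naked pair. Remove those values from Priya, Frank, Alice, Carol.
So Alice = 7.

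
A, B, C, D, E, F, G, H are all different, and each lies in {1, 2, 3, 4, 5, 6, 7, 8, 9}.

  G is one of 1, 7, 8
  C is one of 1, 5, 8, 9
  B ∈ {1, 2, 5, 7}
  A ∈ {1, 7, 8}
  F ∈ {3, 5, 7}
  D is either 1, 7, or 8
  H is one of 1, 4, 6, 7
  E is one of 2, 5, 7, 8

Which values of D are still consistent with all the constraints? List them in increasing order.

1, 7, 8

A, D, G share exactly the 3 values {1, 7, 8}; by pigeonhole those values go to them, so strike 1, 7, 8 from B, C, E, F, H.
B and E between them cover only {2, 5} — a naked pair. Remove those values from C, F.
C has just one choice, so C = 9.
F must be 3 (only option left).
No further eliminations apply; D can still be any of 1, 7, 8.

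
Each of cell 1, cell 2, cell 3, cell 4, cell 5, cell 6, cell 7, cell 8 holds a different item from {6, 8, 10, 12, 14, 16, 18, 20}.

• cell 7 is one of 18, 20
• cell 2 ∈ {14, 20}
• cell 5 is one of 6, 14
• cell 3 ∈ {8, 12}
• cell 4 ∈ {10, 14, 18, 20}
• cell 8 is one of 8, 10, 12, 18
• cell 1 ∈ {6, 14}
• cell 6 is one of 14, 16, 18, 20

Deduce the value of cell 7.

The 8 variables draw from only 8 values {6, 8, 10, 12, 14, 16, 18, 20}, so each is used; only cell 6 can be 16, hence cell 6 = 16.
The 2 variables cell 1 and cell 5 are confined to {6, 14}, which locks those values in; drop them from cell 2, cell 4.
cell 2 has just one choice, so cell 2 = 20. So cell 4, cell 7 can't be 20.
So cell 7 = 18.

18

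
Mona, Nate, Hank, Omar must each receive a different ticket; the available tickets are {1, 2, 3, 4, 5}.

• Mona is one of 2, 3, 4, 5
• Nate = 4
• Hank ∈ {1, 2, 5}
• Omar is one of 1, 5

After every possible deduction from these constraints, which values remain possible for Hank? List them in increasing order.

1, 2, 5

Nate has just one choice, so Nate = 4. Remove 4 from Mona.
No further eliminations apply; Hank can still be any of 1, 2, 5.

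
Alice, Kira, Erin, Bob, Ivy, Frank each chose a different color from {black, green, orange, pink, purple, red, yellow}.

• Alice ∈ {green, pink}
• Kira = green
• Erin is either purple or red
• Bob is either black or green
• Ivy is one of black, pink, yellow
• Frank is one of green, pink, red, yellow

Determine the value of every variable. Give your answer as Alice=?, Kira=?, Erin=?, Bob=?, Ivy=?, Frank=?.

Alice=pink, Kira=green, Erin=purple, Bob=black, Ivy=yellow, Frank=red

Kira must be green (only option left). Strike green from Alice, Bob, Frank.
Bob must be black (only option left). Strike black from Ivy.
Alice has just one choice, so Alice = pink. Eliminate pink elsewhere: Ivy, Frank.
That leaves Ivy = yellow. Strike yellow from Frank.
Frank's domain is down to {red}, so Frank = red. So Erin can't be red.
That leaves Erin = purple.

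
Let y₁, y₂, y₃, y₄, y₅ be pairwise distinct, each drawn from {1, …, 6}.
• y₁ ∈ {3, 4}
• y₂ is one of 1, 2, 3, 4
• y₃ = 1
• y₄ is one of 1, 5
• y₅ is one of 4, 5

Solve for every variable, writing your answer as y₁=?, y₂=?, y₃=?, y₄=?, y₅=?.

y₃ has just one choice, so y₃ = 1. Eliminate 1 elsewhere: y₂, y₄.
That leaves y₄ = 5. Remove 5 from y₅.
y₅'s domain is down to {4}, so y₅ = 4. So y₁, y₂ can't be 4.
y₁ must be 3 (only option left). So y₂ can't be 3.
y₂ must be 2 (only option left).

y₁=3, y₂=2, y₃=1, y₄=5, y₅=4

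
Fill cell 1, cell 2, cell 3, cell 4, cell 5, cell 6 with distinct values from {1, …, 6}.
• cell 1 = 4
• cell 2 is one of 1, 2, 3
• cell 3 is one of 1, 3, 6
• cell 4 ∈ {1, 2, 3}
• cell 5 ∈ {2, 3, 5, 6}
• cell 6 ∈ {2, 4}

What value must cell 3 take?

6

cell 1's domain is down to {4}, so cell 1 = 4. So cell 6 can't be 4.
That leaves cell 6 = 2. Strike 2 from cell 2, cell 4, cell 5.
The 4 still-open variables together cover exactly {1, 3, 5, 6} — 4 values for 4 variables — and 5 appears only in cell 5's list, so cell 5 = 5.
Among the 3 still-open variables, 6 fits only cell 3 (and all 3 values in {1, 3, 6} must be used), so cell 3 = 6.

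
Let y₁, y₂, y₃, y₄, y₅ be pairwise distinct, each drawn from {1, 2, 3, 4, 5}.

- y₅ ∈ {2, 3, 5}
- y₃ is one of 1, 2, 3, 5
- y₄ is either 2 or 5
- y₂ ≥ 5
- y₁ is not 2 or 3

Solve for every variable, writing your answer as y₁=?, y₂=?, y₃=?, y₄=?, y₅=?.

y₁=4, y₂=5, y₃=1, y₄=2, y₅=3

y₂ has just one choice, so y₂ = 5. So y₁, y₃, y₄, y₅ can't be 5.
y₄ has just one choice, so y₄ = 2. So y₃, y₅ can't be 2.
That leaves y₅ = 3. Strike 3 from y₃.
y₃'s domain is down to {1}, so y₃ = 1. Remove 1 from y₁.
y₁ has just one choice, so y₁ = 4.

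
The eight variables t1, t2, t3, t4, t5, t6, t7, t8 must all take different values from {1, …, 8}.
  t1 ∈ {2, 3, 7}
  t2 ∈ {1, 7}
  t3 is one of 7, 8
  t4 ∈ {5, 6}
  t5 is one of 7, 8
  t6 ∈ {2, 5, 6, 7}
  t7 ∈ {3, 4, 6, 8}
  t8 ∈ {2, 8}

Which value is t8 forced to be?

The 8 variables draw from only 8 values {1, 2, 3, 4, 5, 6, 7, 8}, so each is used; only t2 can be 1, hence t2 = 1.
Among the 7 still-open variables, 4 fits only t7 (and all 7 values in {2, 3, 4, 5, 6, 7, 8} must be used), so t7 = 4.
Among the 6 still-open variables, 3 fits only t1 (and all 6 values in {2, 3, 5, 6, 7, 8} must be used), so t1 = 3.
The 2 variables t3 and t5 are confined to {7, 8}, which locks those values in; drop them from t6, t8.
So t8 = 2.

2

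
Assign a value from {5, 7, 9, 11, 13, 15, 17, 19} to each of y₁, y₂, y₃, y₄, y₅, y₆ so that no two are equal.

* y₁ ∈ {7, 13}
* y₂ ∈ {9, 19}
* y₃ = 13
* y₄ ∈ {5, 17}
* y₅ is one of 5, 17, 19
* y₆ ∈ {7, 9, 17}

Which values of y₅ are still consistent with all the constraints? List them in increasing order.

y₃ has just one choice, so y₃ = 13. Remove 13 from y₁.
y₁ must be 7 (only option left). Remove 7 from y₆.
No further eliminations apply; y₅ can still be any of 5, 17, 19.

5, 17, 19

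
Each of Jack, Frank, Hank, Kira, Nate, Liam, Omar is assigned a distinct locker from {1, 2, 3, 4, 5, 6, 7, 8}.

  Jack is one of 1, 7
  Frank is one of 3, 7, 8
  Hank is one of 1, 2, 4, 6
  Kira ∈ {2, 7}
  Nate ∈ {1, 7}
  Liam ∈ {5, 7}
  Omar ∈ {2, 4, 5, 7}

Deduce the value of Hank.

The 2 variables Jack and Nate are confined to {1, 7}, which locks those values in; drop them from Frank, Hank, Kira, Liam, Omar.
Kira has just one choice, so Kira = 2. So Hank, Omar can't be 2.
That leaves Liam = 5. So Omar can't be 5.
That leaves Omar = 4. Strike 4 from Hank.
So Hank = 6.

6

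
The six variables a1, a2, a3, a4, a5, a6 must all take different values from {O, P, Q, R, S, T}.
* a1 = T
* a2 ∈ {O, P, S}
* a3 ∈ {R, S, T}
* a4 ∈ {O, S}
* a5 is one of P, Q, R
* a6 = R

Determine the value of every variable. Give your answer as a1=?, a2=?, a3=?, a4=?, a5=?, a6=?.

a1=T, a2=P, a3=S, a4=O, a5=Q, a6=R

a1's domain is down to {T}, so a1 = T. Remove T from a3.
a6's domain is down to {R}, so a6 = R. Remove R from a3, a5.
a3's domain is down to {S}, so a3 = S. Eliminate S elsewhere: a2, a4.
a4 must be O (only option left). Eliminate O elsewhere: a2.
That leaves a2 = P. So a5 can't be P.
a5's domain is down to {Q}, so a5 = Q.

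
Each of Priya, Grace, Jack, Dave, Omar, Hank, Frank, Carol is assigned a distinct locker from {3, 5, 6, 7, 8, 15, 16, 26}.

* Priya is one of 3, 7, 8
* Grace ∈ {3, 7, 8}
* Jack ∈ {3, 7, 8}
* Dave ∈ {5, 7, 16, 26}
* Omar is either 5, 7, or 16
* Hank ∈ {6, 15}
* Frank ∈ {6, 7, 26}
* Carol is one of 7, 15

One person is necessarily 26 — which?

Priya, Grace, Jack between them cover only {3, 7, 8} — a naked triple. Remove those values from Dave, Omar, Frank, Carol.
Carol has just one choice, so Carol = 15. Strike 15 from Hank.
That leaves Hank = 6. Remove 6 from Frank.
So 26 goes to Frank.

Frank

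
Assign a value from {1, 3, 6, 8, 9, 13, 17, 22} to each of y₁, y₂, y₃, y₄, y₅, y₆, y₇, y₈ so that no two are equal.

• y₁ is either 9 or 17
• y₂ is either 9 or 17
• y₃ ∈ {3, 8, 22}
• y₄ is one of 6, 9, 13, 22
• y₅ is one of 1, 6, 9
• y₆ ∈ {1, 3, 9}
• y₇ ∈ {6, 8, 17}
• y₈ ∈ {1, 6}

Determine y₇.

8

The 8 variables draw from only 8 values {1, 3, 6, 8, 9, 13, 17, 22}, so each is used; only y₄ can be 13, hence y₄ = 13.
Among the 7 still-open variables, 22 fits only y₃ (and all 7 values in {1, 3, 6, 8, 9, 17, 22} must be used), so y₃ = 22.
The 6 still-open variables together cover exactly {1, 3, 6, 8, 9, 17} — 6 values for 6 variables — and 3 appears only in y₆'s list, so y₆ = 3.
The 5 still-open variables draw from only 5 values {1, 6, 8, 9, 17}, so each is used; only y₇ can be 8, hence y₇ = 8.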